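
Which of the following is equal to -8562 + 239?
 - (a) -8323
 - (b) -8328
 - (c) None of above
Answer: a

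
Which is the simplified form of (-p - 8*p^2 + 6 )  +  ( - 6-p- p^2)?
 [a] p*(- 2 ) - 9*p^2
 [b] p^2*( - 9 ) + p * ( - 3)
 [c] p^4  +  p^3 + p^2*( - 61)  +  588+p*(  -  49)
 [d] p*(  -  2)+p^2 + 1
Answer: a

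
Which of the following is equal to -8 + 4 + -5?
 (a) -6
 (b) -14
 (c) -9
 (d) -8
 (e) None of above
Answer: c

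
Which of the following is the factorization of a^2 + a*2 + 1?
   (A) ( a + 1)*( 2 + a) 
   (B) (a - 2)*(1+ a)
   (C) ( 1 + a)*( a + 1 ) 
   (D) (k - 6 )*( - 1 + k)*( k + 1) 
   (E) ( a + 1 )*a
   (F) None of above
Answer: C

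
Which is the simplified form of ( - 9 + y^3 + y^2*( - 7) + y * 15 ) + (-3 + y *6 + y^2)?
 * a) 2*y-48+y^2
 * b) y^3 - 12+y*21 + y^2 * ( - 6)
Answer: b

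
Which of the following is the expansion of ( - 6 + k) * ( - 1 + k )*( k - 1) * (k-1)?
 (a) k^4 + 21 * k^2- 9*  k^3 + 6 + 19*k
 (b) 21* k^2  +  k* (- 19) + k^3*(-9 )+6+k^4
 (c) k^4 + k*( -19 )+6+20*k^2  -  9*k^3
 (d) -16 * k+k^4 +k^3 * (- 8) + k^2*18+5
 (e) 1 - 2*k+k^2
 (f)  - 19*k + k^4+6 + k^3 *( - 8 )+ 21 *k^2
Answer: b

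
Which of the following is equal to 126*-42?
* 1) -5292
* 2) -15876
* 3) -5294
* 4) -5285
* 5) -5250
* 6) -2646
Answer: 1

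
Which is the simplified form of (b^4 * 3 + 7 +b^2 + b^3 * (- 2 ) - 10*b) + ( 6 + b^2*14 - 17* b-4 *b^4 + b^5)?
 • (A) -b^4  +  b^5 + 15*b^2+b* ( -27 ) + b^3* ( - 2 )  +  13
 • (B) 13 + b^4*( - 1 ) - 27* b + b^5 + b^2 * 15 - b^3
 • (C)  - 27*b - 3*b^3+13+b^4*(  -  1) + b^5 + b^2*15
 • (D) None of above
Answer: A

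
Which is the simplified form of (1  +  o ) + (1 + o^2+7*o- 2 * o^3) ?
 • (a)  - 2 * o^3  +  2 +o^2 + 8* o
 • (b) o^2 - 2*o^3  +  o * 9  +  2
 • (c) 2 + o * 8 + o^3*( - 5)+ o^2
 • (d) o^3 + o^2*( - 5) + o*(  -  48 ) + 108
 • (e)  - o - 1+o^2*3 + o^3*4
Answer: a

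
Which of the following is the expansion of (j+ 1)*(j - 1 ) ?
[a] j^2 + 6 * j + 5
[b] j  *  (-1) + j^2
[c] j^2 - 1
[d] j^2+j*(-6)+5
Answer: c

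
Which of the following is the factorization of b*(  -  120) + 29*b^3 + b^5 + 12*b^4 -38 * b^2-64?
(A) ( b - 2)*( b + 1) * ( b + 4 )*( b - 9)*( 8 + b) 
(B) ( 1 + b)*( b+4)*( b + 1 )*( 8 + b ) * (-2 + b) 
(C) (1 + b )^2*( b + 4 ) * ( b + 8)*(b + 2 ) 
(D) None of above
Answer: B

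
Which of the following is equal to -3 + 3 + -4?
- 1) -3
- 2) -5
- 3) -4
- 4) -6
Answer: 3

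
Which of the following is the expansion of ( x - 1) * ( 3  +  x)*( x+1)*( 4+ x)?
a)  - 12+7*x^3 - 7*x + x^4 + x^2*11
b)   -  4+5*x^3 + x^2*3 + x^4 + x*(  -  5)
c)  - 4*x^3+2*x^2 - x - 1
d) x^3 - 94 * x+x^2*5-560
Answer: a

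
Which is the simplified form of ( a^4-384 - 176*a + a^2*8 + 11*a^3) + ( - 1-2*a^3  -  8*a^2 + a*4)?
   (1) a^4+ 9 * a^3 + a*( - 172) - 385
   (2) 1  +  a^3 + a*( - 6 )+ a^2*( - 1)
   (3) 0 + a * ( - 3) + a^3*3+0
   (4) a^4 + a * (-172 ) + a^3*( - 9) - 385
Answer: 1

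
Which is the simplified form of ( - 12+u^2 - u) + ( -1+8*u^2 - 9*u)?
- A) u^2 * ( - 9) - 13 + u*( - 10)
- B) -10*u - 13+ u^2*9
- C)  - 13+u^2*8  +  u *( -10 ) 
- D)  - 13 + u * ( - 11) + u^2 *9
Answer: B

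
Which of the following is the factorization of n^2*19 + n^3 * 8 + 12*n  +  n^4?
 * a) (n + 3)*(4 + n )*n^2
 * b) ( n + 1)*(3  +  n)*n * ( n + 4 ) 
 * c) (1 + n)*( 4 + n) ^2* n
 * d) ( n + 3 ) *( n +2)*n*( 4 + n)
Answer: b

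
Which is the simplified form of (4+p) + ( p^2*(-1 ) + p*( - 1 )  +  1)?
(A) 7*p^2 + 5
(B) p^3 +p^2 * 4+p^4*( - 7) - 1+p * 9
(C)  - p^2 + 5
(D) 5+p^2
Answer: C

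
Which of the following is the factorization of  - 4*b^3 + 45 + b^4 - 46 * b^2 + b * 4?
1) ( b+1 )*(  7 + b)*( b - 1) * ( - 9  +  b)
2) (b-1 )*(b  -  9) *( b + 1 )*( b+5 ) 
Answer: 2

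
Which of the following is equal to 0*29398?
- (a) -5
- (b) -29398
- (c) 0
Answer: c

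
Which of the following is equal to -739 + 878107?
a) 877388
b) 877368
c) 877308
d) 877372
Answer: b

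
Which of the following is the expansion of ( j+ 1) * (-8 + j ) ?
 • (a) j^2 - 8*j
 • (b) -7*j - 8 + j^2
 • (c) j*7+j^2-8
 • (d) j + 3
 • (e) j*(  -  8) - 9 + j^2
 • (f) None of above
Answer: b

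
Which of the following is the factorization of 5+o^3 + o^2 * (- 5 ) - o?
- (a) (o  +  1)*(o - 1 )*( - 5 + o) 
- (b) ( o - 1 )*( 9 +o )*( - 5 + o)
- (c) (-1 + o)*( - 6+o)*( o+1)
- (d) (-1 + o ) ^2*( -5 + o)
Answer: a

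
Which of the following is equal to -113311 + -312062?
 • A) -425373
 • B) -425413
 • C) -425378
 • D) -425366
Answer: A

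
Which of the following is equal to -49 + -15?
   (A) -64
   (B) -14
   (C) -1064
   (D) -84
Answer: A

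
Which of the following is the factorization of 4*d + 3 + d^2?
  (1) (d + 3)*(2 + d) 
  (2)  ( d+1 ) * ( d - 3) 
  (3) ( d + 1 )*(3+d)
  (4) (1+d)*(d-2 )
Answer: 3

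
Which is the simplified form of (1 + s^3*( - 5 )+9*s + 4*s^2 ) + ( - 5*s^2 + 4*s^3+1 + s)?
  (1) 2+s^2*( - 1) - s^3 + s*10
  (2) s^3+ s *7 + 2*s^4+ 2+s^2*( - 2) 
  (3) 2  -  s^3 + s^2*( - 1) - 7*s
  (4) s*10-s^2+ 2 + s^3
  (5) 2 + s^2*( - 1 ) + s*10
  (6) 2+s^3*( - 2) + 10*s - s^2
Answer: 1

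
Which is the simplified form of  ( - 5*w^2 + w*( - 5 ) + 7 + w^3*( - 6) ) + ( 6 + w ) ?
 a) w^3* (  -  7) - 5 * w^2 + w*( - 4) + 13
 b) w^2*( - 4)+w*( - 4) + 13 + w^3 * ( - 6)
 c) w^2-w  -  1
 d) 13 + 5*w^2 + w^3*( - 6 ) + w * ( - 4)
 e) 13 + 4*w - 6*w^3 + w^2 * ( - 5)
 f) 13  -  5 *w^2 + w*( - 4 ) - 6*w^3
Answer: f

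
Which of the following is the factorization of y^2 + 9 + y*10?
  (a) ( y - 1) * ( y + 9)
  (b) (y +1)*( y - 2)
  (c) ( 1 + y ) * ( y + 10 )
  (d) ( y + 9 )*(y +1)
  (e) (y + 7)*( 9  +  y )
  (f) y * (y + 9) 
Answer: d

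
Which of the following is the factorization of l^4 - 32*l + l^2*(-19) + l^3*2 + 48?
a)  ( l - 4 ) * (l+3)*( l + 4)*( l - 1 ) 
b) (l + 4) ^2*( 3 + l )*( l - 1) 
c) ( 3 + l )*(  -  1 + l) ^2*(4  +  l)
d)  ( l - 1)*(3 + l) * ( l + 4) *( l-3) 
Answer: a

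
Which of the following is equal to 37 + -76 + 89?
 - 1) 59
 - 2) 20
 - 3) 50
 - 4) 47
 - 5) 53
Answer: 3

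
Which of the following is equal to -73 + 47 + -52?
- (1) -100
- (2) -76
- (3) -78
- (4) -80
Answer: 3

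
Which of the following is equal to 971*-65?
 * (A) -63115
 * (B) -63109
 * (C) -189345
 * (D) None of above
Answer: A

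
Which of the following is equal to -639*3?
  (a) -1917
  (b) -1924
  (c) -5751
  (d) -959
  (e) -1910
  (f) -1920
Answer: a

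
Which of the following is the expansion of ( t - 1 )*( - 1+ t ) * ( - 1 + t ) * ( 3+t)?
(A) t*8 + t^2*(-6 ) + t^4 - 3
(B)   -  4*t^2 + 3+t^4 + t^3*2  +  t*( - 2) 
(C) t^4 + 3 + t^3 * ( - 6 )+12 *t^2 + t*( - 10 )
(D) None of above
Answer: A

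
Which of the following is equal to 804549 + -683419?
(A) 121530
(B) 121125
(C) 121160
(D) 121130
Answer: D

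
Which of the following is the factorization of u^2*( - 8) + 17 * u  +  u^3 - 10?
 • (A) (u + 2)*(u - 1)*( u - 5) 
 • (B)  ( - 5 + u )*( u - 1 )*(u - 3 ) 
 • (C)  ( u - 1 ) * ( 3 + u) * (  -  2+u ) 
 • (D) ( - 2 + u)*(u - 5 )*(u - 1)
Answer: D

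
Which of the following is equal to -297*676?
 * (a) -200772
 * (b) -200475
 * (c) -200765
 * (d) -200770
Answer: a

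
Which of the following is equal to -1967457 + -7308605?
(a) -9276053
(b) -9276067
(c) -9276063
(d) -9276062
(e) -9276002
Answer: d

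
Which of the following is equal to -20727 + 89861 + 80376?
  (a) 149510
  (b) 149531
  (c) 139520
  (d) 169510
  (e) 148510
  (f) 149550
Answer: a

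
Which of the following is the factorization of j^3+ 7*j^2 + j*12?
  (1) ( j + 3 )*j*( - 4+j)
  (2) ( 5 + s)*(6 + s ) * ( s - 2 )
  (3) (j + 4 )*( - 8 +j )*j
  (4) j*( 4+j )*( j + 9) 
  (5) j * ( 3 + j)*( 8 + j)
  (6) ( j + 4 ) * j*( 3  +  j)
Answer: 6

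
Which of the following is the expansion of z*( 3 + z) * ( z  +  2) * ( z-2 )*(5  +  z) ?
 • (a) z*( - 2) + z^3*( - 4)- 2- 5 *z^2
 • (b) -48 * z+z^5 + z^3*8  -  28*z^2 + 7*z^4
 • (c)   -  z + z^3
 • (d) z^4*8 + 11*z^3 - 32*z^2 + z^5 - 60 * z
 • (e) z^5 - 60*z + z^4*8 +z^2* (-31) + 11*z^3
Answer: d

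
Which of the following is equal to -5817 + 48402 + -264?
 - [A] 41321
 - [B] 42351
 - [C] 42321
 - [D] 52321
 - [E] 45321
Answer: C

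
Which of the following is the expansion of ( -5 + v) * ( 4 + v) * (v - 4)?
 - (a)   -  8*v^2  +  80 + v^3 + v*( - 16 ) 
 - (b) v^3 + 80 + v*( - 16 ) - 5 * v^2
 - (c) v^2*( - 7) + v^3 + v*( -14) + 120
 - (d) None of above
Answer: b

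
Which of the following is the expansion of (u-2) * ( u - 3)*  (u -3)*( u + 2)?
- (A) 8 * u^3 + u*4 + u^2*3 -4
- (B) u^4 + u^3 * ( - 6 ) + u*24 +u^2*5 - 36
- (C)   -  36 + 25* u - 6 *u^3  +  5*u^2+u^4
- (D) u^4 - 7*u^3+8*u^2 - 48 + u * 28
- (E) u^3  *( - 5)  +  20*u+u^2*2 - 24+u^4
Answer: B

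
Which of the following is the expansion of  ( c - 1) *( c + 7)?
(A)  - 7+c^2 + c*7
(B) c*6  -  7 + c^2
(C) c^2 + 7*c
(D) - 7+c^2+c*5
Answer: B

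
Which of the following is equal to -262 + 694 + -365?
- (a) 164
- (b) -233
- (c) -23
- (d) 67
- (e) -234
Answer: d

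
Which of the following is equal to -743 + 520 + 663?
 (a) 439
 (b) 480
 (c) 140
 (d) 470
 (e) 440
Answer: e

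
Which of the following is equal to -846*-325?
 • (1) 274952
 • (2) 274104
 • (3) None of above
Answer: 3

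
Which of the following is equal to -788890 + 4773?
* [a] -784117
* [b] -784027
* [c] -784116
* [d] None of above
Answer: a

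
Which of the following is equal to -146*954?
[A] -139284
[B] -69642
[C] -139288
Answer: A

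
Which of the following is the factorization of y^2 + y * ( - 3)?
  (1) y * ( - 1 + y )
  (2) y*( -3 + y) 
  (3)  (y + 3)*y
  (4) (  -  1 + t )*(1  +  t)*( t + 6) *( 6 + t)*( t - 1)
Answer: 2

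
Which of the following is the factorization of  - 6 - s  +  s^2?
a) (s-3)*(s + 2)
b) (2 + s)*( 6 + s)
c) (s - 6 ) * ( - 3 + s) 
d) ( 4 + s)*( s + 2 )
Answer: a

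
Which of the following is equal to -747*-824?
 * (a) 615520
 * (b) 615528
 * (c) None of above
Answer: b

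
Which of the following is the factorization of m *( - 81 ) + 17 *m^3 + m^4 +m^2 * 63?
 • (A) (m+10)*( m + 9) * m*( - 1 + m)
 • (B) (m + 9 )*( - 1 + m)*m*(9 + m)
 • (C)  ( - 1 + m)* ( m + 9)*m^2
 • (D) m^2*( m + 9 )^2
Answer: B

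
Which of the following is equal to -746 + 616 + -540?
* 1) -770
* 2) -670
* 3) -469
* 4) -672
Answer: 2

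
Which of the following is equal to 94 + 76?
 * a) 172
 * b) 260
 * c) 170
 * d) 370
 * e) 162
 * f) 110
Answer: c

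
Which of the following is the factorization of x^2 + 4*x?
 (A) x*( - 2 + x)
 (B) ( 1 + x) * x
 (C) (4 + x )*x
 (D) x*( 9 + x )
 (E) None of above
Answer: C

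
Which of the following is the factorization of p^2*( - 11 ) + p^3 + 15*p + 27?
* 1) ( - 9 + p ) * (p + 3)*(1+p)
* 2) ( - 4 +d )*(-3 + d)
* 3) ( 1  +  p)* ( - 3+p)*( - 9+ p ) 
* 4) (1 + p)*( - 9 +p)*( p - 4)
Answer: 3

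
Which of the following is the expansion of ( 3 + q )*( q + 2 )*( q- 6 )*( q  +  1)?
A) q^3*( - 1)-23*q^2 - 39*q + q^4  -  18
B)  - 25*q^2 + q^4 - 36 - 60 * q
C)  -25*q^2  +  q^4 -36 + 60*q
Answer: B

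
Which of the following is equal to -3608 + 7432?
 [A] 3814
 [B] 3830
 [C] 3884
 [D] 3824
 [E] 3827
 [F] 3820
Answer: D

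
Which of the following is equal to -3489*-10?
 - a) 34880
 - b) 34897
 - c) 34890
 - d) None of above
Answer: c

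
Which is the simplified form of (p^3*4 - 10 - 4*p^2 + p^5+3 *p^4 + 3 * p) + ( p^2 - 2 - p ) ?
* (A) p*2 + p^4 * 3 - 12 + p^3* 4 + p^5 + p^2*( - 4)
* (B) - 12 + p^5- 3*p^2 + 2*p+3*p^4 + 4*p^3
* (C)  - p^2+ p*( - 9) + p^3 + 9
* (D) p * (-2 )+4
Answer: B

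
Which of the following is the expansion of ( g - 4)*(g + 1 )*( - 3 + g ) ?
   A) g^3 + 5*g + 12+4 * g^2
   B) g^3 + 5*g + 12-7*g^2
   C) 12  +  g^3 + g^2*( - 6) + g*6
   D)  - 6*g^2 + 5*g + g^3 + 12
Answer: D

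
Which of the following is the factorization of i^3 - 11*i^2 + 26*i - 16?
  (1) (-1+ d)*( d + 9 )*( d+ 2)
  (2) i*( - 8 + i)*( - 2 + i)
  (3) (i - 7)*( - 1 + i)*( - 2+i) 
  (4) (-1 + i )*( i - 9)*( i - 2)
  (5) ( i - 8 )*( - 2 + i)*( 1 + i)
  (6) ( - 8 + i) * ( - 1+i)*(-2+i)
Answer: 6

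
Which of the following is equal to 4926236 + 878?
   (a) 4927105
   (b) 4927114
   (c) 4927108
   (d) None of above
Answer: b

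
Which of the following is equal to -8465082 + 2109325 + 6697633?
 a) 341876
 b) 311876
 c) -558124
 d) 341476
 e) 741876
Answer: a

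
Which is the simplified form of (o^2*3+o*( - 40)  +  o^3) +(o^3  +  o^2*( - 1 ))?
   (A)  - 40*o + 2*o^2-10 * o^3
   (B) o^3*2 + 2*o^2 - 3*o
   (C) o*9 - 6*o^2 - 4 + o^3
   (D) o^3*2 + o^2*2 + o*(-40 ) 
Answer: D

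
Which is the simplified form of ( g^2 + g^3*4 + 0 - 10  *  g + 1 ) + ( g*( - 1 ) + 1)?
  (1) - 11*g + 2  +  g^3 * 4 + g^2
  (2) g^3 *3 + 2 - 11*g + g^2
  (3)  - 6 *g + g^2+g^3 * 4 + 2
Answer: 1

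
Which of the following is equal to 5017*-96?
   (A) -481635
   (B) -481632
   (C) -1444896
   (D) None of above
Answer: B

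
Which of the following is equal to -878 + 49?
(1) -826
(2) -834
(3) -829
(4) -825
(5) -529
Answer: 3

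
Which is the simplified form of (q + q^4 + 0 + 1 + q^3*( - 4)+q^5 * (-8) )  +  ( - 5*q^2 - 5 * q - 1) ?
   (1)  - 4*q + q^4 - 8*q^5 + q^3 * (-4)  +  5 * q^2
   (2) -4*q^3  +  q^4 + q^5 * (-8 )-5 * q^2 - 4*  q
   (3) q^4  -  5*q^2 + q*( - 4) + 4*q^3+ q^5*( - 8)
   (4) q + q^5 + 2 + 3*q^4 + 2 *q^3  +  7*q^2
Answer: 2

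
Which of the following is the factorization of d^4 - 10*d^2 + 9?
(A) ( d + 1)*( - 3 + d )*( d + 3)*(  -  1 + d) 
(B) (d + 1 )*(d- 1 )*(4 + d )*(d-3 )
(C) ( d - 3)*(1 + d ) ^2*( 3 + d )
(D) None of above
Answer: A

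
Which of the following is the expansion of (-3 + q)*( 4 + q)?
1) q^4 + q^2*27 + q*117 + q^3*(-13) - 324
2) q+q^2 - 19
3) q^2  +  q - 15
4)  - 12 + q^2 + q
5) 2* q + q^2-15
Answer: 4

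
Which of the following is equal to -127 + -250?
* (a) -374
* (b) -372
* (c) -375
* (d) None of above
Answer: d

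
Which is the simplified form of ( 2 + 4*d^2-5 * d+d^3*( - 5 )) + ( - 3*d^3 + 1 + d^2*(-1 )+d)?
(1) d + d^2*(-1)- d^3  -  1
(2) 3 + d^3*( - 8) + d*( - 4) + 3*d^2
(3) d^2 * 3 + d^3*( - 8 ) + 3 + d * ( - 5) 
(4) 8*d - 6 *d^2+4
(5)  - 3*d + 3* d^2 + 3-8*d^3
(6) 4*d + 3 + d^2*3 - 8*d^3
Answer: 2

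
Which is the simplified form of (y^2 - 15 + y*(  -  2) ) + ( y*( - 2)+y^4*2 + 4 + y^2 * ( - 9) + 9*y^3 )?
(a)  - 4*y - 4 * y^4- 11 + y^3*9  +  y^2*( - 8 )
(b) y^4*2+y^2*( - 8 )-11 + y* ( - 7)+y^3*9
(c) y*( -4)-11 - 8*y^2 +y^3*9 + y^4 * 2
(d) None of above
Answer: c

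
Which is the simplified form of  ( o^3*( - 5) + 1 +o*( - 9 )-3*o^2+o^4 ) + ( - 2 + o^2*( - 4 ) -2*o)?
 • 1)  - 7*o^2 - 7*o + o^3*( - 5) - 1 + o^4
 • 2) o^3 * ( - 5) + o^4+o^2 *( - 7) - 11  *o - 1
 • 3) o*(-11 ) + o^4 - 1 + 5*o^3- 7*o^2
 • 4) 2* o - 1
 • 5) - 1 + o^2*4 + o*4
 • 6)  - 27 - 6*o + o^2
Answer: 2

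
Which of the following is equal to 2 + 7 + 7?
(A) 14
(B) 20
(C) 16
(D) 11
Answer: C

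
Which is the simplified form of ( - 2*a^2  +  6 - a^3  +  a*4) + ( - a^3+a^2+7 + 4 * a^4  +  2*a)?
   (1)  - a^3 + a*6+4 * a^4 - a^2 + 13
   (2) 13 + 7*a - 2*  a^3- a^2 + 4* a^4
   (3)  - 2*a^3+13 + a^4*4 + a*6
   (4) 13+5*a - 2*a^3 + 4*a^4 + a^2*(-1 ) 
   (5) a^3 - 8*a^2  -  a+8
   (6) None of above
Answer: 6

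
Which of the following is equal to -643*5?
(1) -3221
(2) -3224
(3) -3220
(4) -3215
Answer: 4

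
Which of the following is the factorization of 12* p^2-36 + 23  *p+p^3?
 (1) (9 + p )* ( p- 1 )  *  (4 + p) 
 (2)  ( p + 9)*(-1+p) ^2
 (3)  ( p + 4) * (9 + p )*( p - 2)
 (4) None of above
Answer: 1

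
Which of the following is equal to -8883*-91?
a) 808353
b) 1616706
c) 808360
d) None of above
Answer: a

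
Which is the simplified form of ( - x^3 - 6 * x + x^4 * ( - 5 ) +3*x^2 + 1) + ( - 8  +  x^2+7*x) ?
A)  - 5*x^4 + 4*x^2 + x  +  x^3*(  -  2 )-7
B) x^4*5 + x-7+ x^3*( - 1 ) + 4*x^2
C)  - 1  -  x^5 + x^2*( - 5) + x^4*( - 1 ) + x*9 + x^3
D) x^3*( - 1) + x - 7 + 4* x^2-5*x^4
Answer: D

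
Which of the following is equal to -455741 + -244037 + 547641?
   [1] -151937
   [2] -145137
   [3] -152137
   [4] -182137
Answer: 3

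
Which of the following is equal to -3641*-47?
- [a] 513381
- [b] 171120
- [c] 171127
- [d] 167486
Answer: c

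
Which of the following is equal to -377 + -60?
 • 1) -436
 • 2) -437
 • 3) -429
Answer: 2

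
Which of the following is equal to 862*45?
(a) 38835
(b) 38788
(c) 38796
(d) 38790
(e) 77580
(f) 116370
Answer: d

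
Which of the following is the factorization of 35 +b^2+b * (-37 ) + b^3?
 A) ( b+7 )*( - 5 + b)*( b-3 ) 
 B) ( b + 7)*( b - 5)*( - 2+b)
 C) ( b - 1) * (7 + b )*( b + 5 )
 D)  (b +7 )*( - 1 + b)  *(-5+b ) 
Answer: D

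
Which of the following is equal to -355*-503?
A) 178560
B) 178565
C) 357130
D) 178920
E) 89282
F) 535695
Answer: B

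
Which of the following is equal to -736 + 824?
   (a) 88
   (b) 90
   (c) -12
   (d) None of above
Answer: a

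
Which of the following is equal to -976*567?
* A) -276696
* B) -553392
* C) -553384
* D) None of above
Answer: B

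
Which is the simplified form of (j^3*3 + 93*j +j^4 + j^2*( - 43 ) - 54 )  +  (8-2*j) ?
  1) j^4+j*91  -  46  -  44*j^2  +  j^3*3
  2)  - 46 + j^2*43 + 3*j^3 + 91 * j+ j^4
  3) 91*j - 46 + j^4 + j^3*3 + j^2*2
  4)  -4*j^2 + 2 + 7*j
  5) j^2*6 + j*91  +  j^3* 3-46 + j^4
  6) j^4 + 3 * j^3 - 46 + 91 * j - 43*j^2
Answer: 6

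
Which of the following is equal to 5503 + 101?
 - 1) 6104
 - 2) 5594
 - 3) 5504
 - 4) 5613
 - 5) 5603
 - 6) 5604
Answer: 6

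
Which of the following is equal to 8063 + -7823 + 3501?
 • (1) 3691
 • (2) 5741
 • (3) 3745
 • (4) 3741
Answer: 4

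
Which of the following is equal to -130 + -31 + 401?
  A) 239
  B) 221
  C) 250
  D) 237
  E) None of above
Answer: E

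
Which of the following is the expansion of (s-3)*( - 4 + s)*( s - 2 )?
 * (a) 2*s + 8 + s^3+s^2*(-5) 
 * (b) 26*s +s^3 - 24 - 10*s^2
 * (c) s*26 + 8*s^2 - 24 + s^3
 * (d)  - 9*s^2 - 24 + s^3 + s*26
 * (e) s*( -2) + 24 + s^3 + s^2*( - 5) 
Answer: d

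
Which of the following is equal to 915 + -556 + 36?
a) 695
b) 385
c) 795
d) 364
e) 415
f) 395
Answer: f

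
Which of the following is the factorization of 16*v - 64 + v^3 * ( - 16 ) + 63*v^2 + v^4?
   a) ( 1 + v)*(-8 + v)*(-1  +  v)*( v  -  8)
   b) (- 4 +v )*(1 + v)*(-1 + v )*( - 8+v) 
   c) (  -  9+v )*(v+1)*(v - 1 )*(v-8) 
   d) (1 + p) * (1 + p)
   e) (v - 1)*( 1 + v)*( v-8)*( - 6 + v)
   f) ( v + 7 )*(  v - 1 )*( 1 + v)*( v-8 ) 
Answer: a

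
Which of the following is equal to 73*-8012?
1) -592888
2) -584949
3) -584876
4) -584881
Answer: 3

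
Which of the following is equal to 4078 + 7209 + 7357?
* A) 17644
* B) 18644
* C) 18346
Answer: B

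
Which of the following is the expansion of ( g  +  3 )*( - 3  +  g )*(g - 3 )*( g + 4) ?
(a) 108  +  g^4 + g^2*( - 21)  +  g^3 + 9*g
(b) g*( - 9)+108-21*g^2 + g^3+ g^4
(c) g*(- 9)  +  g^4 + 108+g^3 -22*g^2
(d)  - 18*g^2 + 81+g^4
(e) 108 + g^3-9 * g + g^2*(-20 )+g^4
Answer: b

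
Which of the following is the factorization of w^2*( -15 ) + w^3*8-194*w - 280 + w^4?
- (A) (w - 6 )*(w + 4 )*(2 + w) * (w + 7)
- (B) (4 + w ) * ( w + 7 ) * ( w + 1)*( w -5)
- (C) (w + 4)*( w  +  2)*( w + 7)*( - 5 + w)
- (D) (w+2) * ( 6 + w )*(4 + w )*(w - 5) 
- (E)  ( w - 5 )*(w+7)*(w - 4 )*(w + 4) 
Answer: C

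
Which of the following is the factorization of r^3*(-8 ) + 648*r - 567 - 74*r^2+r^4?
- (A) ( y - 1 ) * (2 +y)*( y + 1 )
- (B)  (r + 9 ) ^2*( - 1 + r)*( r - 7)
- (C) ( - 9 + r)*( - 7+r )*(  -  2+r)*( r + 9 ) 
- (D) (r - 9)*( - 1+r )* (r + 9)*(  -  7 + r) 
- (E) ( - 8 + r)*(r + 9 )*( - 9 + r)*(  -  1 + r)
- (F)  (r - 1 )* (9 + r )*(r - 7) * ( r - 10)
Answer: D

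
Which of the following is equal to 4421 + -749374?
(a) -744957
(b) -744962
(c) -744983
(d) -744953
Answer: d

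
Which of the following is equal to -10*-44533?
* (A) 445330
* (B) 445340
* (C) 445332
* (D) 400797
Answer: A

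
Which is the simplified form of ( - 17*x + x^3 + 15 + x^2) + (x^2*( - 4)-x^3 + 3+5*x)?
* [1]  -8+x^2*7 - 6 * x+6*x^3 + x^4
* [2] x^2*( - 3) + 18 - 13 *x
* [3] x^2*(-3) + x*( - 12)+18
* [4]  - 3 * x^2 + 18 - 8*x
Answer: 3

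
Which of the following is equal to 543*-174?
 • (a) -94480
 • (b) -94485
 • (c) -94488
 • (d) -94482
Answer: d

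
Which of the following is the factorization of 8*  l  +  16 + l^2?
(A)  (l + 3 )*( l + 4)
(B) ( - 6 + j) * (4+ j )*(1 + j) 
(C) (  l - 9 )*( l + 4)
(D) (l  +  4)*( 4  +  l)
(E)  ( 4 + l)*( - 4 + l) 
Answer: D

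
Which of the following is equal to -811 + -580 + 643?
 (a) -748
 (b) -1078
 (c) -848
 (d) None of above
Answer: a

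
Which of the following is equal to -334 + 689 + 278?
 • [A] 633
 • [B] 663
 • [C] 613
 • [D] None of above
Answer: A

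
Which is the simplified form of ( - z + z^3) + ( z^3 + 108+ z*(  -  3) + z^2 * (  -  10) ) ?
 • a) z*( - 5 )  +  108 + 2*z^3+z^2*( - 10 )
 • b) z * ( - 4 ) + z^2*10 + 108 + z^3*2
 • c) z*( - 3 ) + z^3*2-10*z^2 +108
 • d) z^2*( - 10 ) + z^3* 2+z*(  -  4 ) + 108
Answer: d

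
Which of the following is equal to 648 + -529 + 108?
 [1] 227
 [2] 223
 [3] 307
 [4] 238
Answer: 1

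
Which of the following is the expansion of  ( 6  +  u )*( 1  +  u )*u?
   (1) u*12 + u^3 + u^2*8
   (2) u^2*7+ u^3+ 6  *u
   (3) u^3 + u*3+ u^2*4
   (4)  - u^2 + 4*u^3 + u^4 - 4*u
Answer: 2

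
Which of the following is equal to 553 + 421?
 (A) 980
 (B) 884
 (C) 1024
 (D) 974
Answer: D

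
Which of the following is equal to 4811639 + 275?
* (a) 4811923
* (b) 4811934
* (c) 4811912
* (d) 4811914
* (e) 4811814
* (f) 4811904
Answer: d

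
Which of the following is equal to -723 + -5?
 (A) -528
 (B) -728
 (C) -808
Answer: B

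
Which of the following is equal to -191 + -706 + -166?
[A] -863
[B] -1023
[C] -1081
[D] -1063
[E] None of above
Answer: D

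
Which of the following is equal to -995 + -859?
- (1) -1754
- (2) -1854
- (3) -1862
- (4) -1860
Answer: 2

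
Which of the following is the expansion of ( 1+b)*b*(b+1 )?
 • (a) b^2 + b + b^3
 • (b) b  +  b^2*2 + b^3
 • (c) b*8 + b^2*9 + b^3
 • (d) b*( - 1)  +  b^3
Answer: b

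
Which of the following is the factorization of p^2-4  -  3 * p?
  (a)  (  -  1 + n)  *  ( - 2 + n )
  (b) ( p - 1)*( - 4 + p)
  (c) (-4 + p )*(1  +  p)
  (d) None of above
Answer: c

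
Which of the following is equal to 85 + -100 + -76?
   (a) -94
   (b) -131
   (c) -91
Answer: c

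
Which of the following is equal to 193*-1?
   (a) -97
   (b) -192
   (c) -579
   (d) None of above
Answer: d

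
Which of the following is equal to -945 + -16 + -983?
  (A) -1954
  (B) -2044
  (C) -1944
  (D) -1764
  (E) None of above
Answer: C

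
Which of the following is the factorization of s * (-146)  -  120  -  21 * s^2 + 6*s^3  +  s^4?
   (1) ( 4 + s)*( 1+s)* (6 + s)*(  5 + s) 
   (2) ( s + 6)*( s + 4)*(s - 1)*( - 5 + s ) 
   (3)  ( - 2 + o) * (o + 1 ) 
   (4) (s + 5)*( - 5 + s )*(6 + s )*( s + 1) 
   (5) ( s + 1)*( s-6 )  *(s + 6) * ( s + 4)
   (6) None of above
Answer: 6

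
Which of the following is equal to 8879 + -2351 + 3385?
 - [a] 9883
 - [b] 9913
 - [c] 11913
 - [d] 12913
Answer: b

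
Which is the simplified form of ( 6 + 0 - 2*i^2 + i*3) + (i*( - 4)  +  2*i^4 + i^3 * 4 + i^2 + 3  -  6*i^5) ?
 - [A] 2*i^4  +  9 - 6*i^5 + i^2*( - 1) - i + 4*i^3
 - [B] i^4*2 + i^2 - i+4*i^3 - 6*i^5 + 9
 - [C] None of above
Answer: A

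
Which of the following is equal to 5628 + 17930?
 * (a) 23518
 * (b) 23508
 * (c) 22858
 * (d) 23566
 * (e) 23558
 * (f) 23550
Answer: e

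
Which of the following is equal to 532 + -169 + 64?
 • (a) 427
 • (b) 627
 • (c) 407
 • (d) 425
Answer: a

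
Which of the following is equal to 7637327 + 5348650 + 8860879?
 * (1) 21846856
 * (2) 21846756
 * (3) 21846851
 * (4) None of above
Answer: 1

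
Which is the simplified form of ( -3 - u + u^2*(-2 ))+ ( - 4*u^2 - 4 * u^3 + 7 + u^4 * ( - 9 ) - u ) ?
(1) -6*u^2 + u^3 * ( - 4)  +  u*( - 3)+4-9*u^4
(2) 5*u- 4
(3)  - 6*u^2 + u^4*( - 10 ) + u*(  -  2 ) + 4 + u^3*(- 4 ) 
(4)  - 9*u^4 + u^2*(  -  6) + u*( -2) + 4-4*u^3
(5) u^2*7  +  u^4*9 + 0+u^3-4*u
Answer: 4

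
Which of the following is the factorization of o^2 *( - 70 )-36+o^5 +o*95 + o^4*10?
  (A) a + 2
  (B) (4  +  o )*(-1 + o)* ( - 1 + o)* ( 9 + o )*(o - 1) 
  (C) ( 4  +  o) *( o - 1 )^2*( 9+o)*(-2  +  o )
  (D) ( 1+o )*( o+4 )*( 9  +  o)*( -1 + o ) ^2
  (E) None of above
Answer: B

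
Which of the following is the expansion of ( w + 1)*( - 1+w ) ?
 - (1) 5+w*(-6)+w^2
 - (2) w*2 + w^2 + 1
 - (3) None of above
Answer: 3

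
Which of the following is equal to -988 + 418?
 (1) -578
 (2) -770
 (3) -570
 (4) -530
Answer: 3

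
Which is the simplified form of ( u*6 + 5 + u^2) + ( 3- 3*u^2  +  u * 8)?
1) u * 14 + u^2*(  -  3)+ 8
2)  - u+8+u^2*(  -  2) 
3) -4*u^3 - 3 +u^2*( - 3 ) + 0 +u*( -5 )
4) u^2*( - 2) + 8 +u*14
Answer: 4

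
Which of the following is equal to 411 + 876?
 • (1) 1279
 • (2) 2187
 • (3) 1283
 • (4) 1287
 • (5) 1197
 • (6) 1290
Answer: 4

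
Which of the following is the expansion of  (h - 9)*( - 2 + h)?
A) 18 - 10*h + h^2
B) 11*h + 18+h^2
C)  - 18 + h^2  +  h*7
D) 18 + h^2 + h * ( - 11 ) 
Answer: D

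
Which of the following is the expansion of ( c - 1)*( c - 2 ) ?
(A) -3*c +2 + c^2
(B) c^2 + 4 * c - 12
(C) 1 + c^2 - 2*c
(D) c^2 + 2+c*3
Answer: A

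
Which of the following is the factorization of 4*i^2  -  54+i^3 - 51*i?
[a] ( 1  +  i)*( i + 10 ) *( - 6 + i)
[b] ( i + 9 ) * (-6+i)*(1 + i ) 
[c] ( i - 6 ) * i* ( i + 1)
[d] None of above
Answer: b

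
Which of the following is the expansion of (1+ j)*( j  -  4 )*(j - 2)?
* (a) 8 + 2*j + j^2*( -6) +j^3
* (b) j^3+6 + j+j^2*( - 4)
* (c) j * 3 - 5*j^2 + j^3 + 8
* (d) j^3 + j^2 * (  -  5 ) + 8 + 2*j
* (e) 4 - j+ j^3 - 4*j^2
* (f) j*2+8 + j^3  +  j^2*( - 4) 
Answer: d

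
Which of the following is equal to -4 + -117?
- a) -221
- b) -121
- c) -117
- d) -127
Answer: b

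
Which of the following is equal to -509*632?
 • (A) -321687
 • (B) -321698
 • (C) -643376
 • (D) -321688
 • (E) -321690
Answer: D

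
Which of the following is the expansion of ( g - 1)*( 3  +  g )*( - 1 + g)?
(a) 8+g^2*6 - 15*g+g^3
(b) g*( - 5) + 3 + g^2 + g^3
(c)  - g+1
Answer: b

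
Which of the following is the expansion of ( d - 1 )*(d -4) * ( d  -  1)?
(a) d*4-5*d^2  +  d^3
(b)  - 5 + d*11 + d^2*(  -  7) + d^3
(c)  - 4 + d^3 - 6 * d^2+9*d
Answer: c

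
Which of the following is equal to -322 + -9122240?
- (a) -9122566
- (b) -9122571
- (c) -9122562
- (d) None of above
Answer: c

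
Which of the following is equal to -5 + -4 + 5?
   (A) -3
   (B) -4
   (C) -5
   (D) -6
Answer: B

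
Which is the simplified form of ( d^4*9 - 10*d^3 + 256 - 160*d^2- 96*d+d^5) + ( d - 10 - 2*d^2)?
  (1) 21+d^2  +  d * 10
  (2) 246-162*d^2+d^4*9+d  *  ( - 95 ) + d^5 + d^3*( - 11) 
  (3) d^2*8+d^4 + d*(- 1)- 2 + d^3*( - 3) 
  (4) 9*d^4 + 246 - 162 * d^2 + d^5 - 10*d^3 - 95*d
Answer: 4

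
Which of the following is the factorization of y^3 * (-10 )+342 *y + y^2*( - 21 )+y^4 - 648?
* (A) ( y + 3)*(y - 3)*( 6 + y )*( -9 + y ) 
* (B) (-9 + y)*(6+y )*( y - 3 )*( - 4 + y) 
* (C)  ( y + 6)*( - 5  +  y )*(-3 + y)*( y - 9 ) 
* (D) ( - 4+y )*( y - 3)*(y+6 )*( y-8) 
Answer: B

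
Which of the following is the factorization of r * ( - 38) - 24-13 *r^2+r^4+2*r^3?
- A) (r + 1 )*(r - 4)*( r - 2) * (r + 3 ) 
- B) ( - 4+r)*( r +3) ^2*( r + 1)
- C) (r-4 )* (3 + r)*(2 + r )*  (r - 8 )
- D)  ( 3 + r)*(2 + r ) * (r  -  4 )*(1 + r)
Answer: D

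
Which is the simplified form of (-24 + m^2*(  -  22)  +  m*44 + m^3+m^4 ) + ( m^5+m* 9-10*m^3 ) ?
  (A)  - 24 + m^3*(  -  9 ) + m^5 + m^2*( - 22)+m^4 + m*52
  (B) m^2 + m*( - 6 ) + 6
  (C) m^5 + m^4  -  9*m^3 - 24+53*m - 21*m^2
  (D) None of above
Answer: D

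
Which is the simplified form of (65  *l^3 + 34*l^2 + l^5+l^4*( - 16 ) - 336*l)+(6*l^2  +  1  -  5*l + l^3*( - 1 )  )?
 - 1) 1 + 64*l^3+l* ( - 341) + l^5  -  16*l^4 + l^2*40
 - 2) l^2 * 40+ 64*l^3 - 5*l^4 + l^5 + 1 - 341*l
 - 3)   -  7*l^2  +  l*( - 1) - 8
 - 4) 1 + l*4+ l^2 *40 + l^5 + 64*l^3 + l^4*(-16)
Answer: 1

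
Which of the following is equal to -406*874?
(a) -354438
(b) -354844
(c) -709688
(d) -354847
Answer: b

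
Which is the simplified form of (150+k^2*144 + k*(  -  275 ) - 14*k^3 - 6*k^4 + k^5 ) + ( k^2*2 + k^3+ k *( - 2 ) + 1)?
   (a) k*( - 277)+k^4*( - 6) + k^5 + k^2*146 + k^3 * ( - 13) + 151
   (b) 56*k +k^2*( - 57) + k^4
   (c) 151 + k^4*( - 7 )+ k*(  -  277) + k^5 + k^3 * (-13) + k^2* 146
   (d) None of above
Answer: a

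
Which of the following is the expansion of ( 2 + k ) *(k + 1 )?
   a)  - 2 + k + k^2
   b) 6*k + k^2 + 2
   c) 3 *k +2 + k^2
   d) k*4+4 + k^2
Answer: c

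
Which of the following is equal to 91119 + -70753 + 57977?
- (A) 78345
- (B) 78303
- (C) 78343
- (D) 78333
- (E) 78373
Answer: C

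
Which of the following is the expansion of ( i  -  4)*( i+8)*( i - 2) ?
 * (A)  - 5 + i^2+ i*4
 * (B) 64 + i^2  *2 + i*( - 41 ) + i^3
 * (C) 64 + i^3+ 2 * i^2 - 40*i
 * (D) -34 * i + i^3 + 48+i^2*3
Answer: C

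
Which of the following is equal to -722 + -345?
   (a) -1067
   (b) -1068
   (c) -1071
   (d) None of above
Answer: a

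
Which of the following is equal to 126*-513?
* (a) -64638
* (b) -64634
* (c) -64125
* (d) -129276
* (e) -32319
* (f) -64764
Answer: a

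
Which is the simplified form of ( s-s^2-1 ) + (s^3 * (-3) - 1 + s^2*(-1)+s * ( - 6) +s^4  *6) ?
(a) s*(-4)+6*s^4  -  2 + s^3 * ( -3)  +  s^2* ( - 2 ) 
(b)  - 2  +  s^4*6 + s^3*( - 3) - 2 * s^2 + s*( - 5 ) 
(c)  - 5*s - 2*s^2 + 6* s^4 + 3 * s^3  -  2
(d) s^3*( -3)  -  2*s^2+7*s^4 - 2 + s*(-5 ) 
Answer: b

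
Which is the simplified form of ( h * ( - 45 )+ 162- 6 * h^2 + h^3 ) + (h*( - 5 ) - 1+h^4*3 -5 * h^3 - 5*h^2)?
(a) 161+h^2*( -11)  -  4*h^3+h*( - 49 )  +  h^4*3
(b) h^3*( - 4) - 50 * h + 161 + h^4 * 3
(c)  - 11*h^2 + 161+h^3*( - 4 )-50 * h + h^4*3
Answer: c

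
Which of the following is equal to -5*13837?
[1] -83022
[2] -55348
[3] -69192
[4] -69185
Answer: 4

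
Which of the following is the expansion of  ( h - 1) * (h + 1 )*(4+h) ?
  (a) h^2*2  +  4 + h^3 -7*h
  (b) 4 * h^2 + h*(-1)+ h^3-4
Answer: b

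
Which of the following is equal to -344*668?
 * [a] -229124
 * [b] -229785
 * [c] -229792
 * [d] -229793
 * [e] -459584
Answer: c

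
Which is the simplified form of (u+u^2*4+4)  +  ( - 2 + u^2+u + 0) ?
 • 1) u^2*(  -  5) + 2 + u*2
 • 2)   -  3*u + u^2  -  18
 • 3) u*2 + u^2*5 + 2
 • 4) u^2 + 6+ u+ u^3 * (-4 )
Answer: 3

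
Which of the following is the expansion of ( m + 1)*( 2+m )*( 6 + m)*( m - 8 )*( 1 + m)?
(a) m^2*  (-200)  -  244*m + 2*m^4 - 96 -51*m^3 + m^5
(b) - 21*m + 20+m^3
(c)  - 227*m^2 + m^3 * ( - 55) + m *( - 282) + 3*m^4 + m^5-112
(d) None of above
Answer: a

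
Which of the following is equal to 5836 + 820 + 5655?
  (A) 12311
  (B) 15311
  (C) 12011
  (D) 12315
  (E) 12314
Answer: A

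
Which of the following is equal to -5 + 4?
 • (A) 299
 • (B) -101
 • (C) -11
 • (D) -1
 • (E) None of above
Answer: D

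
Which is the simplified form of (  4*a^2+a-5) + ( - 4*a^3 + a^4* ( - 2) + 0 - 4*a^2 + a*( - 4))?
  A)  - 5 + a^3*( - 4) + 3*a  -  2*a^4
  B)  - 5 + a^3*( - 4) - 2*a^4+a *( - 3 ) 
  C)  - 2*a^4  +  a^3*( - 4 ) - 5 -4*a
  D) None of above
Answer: B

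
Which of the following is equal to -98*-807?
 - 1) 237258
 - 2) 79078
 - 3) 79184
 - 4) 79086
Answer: 4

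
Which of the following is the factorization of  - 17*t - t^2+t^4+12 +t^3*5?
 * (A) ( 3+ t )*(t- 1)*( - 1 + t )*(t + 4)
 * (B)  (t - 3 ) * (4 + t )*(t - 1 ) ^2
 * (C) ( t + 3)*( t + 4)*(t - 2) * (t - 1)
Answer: A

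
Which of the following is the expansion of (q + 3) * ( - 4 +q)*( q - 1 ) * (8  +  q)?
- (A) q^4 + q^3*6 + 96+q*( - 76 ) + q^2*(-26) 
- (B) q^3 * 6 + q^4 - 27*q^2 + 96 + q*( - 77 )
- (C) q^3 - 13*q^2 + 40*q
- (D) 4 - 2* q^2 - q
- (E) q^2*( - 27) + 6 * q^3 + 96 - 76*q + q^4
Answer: E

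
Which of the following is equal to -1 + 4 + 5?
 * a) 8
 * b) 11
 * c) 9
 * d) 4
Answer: a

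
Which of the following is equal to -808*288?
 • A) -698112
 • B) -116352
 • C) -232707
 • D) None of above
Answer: D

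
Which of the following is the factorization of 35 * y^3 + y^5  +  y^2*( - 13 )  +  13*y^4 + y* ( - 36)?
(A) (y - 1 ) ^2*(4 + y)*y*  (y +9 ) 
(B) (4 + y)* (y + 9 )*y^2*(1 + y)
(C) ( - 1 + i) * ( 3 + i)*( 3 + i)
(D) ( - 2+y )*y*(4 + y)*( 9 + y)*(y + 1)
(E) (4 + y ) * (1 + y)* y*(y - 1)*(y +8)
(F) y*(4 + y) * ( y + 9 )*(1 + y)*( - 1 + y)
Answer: F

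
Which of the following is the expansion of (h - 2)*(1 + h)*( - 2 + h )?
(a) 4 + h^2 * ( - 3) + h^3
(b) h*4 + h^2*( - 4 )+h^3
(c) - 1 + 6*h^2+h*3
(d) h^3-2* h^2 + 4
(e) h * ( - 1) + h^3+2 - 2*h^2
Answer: a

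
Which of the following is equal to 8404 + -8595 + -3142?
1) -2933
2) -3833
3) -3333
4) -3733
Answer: 3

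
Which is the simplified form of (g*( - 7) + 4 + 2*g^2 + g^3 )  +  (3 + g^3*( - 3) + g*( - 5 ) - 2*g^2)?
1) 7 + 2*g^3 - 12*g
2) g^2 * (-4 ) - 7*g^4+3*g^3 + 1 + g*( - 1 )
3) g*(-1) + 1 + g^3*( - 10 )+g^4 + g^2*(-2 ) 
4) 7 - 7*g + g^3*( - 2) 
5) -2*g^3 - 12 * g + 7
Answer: 5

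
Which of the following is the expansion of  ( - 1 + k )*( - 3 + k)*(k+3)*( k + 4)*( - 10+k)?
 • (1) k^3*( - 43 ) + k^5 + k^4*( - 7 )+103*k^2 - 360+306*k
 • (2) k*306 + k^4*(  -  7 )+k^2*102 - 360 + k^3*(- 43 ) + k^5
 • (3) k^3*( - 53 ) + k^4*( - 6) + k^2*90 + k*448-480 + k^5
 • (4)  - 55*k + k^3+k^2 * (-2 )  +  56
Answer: 1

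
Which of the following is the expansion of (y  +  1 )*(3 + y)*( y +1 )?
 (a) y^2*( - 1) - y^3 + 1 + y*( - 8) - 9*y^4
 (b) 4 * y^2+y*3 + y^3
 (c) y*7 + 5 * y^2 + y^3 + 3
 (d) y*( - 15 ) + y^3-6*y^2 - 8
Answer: c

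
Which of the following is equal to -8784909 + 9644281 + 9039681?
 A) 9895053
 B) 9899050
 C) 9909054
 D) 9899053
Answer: D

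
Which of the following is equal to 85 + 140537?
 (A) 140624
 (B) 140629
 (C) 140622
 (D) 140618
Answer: C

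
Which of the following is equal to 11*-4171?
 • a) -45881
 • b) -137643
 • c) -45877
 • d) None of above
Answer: a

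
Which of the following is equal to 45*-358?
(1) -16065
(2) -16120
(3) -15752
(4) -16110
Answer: 4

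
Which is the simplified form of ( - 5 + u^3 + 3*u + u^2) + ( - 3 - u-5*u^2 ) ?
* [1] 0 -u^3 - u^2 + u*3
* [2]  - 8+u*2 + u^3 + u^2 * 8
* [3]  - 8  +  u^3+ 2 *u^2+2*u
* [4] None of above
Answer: 4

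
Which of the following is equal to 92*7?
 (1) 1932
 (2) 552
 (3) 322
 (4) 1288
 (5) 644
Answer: 5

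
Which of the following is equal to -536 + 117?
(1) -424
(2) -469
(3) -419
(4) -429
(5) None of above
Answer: 3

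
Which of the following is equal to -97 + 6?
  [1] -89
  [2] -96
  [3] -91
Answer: 3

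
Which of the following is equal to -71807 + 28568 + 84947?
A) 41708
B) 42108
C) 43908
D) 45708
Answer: A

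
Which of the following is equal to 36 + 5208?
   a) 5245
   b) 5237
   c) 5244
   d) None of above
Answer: c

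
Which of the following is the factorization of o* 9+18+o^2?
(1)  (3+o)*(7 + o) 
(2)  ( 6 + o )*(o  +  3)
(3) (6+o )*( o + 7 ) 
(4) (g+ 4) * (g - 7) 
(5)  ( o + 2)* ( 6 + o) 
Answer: 2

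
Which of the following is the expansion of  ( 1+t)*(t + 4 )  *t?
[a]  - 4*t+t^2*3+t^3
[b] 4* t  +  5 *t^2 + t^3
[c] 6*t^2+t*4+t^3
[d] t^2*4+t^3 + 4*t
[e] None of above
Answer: b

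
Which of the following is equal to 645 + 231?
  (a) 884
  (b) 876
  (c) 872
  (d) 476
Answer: b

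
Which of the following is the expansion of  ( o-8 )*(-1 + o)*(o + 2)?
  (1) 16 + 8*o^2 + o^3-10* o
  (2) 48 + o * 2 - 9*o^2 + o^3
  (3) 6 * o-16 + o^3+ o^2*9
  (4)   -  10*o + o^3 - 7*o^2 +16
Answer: 4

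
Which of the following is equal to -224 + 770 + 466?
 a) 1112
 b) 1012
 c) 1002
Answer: b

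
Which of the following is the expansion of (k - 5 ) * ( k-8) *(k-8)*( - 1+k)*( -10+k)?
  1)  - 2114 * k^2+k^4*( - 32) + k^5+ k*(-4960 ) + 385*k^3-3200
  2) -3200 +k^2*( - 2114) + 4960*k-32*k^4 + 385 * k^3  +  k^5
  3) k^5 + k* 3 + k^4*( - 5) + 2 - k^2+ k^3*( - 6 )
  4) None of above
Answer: 2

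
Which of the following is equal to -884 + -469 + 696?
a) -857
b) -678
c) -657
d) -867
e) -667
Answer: c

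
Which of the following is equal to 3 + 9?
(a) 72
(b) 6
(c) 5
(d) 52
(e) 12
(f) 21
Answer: e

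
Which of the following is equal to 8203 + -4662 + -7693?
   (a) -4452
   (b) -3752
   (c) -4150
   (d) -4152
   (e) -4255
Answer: d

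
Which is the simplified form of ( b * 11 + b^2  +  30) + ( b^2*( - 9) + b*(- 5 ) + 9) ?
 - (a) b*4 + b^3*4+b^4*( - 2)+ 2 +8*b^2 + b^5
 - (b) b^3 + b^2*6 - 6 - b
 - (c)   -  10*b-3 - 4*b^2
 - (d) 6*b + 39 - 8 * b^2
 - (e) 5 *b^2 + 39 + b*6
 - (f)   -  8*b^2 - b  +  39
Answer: d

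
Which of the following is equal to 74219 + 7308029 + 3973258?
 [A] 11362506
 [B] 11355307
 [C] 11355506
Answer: C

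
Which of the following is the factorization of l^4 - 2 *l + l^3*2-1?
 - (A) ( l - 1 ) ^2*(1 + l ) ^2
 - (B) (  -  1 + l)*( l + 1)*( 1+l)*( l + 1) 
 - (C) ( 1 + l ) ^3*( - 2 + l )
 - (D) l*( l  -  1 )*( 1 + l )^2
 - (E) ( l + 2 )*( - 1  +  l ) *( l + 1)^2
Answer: B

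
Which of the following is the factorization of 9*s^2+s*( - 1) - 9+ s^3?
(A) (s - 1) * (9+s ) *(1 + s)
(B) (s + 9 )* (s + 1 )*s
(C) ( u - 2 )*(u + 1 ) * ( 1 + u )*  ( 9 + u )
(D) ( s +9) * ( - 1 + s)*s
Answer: A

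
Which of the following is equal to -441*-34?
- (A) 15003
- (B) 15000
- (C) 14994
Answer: C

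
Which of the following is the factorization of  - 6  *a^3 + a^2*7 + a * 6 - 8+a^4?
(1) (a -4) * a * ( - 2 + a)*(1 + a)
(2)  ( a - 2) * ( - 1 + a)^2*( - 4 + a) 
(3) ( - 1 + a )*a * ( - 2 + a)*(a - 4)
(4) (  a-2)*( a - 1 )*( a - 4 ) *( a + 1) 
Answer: 4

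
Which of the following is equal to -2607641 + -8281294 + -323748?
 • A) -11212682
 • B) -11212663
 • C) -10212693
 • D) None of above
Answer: D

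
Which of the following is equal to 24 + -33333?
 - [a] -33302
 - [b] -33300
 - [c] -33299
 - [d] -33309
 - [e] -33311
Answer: d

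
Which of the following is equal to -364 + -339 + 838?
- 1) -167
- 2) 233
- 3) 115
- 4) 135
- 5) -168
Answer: 4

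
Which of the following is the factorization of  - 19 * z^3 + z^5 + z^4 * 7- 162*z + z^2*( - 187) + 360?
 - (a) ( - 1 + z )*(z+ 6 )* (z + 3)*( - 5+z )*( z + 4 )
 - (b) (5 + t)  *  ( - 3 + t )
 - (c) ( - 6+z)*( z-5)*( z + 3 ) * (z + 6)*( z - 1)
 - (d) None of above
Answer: a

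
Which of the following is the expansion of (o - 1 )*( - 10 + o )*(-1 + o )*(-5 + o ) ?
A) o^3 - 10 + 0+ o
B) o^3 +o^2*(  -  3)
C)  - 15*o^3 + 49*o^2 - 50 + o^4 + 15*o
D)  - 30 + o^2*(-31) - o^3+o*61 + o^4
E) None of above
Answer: E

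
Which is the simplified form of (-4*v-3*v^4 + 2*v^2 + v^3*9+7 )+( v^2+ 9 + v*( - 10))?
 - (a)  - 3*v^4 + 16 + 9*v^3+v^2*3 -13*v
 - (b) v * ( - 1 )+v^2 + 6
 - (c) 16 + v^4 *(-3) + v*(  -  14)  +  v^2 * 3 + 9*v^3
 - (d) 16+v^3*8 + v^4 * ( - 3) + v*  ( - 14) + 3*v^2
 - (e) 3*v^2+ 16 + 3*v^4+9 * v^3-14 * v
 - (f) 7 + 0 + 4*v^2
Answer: c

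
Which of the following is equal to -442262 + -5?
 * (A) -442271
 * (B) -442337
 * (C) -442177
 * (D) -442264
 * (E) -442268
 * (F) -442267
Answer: F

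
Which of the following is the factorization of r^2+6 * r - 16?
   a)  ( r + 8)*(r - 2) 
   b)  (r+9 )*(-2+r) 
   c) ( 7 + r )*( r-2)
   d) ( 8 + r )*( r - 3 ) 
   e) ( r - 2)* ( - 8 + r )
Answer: a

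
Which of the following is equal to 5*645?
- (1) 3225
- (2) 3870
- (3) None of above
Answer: 1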